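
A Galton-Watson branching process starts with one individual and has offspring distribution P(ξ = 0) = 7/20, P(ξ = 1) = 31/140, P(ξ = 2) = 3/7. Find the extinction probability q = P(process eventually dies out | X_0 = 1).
q = 49/60

The pgf is f(s) = 7/20 + 31/140·s + 3/7·s². The extinction probability q is the smallest fixed point of f in [0, 1]. Setting s = f(s):
  3/7·s² + (31/140 − 1)·s + 7/20 = 0
  3/7·s² − (7/20 + 3/7)·s + 7/20 = 0
which factors as (s − 1)·(3/7·s − 7/20) = 0, giving roots s = 1 and s = (7/20)/(3/7) = 49/60.
Mean offspring μ = 31/140 + 2·3/7 = 151/140 > 1 (supercritical), so q < 1. The extinction probability is the smaller root: q = (7/20)/(3/7) = 49/60.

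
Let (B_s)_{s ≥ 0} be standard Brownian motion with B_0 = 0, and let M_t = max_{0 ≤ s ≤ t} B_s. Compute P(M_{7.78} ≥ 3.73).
P(M_{7.78} ≥ 3.73) = 2·P(B_{7.78} ≥ 3.73) = 2(1 − Φ(3.73/√7.78)) ≈ 0.1811

By the reflection principle for Brownian motion, P(M_t ≥ a) = 2 · P(B_t ≥ a) for a ≥ 0. Since B_t ~ N(0, t), P(B_t ≥ 3.73) = 1 − Φ(3.73/√t) = 1 − Φ(3.73/√7.78) = 1 − Φ(1.3373). So
  P(M_{7.78} ≥ 3.73) = 2(1 − Φ(1.3373)) ≈ 0.1811.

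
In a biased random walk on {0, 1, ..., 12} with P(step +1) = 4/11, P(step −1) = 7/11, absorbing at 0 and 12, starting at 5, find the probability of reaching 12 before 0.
P(hit 12 before 0) = (1 − (7/4)^5) / (1 − (7/4)^12) = 86196224/4608169995

Let u_k denote P(reach 12 before 0 | start at k). Boundary: u_0 = 0, u_12 = 1. Recurrence: u_k = 4/11·u_{k+1} + 7/11·u_{k-1} for 1 ≤ k ≤ 11. Try u_k = A + B·r^k with r = q/p = (7/11)/(4/11) = 7/4. Substitution satisfies the recurrence; boundary conditions give:
  u_k = (1 − r^k) / (1 − r^N) = (1 − (7/4)^5) / (1 − (7/4)^12) = 86196224/4608169995.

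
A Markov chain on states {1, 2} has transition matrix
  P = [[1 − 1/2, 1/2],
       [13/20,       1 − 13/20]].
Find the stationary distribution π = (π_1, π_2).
π_1 = 13/23, π_2 = 10/23

Solve πP = π with π_1 + π_2 = 1. From πP = π: π_1 · (1 − 1/2) + π_2 · 13/20 = π_1 ⇒ π_2 · 13/20 = π_1 · 1/2 ⇒ π_2/π_1 = (1/2)/(13/20) = 10/13. Together with π_1 + π_2 = 1:
  π_1 = (13/20)/(1/2 + 13/20) = (13/20)/(23/20) = 13/23,
  π_2 = (1/2)/(1/2 + 13/20) = (1/2)/(23/20) = 10/23.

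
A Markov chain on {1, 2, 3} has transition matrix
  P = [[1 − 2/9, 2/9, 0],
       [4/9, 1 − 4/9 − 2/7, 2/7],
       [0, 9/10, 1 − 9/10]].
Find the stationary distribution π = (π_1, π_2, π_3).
π = (126/209, 63/209, 20/209)

This is a birth-death chain on three states, which satisfies detailed balance: π_1 · P_{12} = π_2 · P_{21} and π_2 · P_{23} = π_3 · P_{32}.
From π_1 · 2/9 = π_2 · 4/9: π_2/π_1 = (2/9)/(4/9) = 1/2.
From π_2 · 2/7 = π_3 · 9/10: π_3/π_2 = (2/7)/(9/10) = 20/63.
Take π_1 proportional to 1; then unnormalized π = (1, 1/2, 10/63). Normalize by dividing by the sum 209/126:
  π = (126/209, 63/209, 20/209).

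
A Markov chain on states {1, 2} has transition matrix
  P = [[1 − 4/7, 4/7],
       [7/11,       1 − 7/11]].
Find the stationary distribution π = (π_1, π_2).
π_1 = 49/93, π_2 = 44/93

Solve πP = π with π_1 + π_2 = 1. From πP = π: π_1 · (1 − 4/7) + π_2 · 7/11 = π_1 ⇒ π_2 · 7/11 = π_1 · 4/7 ⇒ π_2/π_1 = (4/7)/(7/11) = 44/49. Together with π_1 + π_2 = 1:
  π_1 = (7/11)/(4/7 + 7/11) = (7/11)/(93/77) = 49/93,
  π_2 = (4/7)/(4/7 + 7/11) = (4/7)/(93/77) = 44/93.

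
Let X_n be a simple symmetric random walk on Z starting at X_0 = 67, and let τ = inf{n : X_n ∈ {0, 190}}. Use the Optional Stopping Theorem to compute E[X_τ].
E[X_τ] = 67

X_n is a martingale and τ is a bounded-mean stopping time (indeed τ is finite a.s. with bounded expectation since the walk is in a bounded region). By the OST, E[X_τ] = E[X_0] = 67. Equivalently: E[X_τ] = 190 · P(hit 190 first) + 0 · P(hit 0 first) = 190 · (67/190) = 67.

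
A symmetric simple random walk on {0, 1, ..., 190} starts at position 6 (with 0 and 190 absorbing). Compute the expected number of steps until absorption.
E[τ | X_0 = 6] = 1104

Let v_k = E[τ | X_0 = k]. Boundary: v_0 = v_190 = 0. Recurrence: v_k = 1 + (v_{k-1} + v_{k+1})/2 for 1 ≤ k ≤ 189. The particular solution to v_k − (v_{k-1} + v_{k+1})/2 = 1 is v_k = −k^2. Adding homogeneous solution A + B k and matching boundaries gives v_k = k (190 − k). Substituting k = 6: v_6 = 6 · 184 = 1104.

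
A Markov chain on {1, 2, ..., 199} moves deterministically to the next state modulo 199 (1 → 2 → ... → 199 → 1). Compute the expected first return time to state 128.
E[T_128 | X_0 = 128] = 199

The chain cycles deterministically, so starting at state 128 it returns in exactly 199 steps. Equivalently, the stationary distribution is uniform π_j = 1/199 for every state j, so by Kac's formula E[T_128] = 1/π_128 = 199.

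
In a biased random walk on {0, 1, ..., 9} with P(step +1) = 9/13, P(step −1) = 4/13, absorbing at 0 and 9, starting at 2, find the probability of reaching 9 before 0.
P(hit 9 before 0) = (1 − (4/9)^2) / (1 − (4/9)^9) = 62178597/77431669

Let u_k denote P(reach 9 before 0 | start at k). Boundary: u_0 = 0, u_9 = 1. Recurrence: u_k = 9/13·u_{k+1} + 4/13·u_{k-1} for 1 ≤ k ≤ 8. Try u_k = A + B·r^k with r = q/p = (4/13)/(9/13) = 4/9. Substitution satisfies the recurrence; boundary conditions give:
  u_k = (1 − r^k) / (1 − r^N) = (1 − (4/9)^2) / (1 − (4/9)^9) = 62178597/77431669.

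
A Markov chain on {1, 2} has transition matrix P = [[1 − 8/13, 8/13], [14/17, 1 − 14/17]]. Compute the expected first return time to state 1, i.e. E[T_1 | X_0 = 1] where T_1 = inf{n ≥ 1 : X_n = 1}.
E[T_1 | X_0 = 1] = 1/π_1 = 159/91

For an irreducible recurrent Markov chain with stationary distribution π, E[T_i | X_0 = i] = 1/π_i (Kac's formula). Here π_1 = (14/17)/(8/13 + 14/17) = (14/17)/(318/221) = 91/159, so E[T_1 | X_0 = 1] = 1/π_1 = (8/13 + 14/17)/(14/17) = (318/221)/(14/17) = 159/91.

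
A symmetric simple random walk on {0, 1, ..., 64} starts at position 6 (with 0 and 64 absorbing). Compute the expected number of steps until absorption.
E[τ | X_0 = 6] = 348

Let v_k = E[τ | X_0 = k]. Boundary: v_0 = v_64 = 0. Recurrence: v_k = 1 + (v_{k-1} + v_{k+1})/2 for 1 ≤ k ≤ 63. The particular solution to v_k − (v_{k-1} + v_{k+1})/2 = 1 is v_k = −k^2. Adding homogeneous solution A + B k and matching boundaries gives v_k = k (64 − k). Substituting k = 6: v_6 = 6 · 58 = 348.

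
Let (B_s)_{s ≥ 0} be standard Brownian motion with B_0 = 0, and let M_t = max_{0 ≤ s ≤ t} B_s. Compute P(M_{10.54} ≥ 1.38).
P(M_{10.54} ≥ 1.38) = 2·P(B_{10.54} ≥ 1.38) = 2(1 − Φ(1.38/√10.54)) ≈ 0.6708

By the reflection principle for Brownian motion, P(M_t ≥ a) = 2 · P(B_t ≥ a) for a ≥ 0. Since B_t ~ N(0, t), P(B_t ≥ 1.38) = 1 − Φ(1.38/√t) = 1 − Φ(1.38/√10.54) = 1 − Φ(0.4251). So
  P(M_{10.54} ≥ 1.38) = 2(1 − Φ(0.4251)) ≈ 0.6708.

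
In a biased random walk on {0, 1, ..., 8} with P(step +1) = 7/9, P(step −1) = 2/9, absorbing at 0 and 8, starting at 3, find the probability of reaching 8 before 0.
P(hit 8 before 0) = (1 − (2/7)^3) / (1 − (2/7)^8) = 1126069/1152909

Let u_k denote P(reach 8 before 0 | start at k). Boundary: u_0 = 0, u_8 = 1. Recurrence: u_k = 7/9·u_{k+1} + 2/9·u_{k-1} for 1 ≤ k ≤ 7. Try u_k = A + B·r^k with r = q/p = (2/9)/(7/9) = 2/7. Substitution satisfies the recurrence; boundary conditions give:
  u_k = (1 − r^k) / (1 − r^N) = (1 − (2/7)^3) / (1 − (2/7)^8) = 1126069/1152909.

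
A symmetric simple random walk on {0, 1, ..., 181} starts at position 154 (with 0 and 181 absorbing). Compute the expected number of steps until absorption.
E[τ | X_0 = 154] = 4158

Let v_k = E[τ | X_0 = k]. Boundary: v_0 = v_181 = 0. Recurrence: v_k = 1 + (v_{k-1} + v_{k+1})/2 for 1 ≤ k ≤ 180. The particular solution to v_k − (v_{k-1} + v_{k+1})/2 = 1 is v_k = −k^2. Adding homogeneous solution A + B k and matching boundaries gives v_k = k (181 − k). Substituting k = 154: v_154 = 154 · 27 = 4158.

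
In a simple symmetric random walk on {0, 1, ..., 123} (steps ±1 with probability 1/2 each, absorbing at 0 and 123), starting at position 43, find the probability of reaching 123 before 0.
P(hit 123 before 0) = 43/123

Let u_k = P(hit 123 before 0 | start at k). Then u_0 = 0, u_123 = 1, and u_k = u_{k-1}/2 + u_{k+1}/2 for 1 ≤ k ≤ 122. This harmonic recurrence is solved by u_k = k/123, giving u_43 = 43/123.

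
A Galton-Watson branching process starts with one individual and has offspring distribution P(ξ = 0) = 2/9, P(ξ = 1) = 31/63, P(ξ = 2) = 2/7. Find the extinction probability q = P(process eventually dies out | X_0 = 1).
q = 7/9

The pgf is f(s) = 2/9 + 31/63·s + 2/7·s². The extinction probability q is the smallest fixed point of f in [0, 1]. Setting s = f(s):
  2/7·s² + (31/63 − 1)·s + 2/9 = 0
  2/7·s² − (2/9 + 2/7)·s + 2/9 = 0
which factors as (s − 1)·(2/7·s − 2/9) = 0, giving roots s = 1 and s = (2/9)/(2/7) = 7/9.
Mean offspring μ = 31/63 + 2·2/7 = 67/63 > 1 (supercritical), so q < 1. The extinction probability is the smaller root: q = (2/9)/(2/7) = 7/9.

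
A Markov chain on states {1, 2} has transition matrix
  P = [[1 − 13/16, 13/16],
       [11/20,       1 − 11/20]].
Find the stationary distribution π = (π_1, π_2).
π_1 = 44/109, π_2 = 65/109

Solve πP = π with π_1 + π_2 = 1. From πP = π: π_1 · (1 − 13/16) + π_2 · 11/20 = π_1 ⇒ π_2 · 11/20 = π_1 · 13/16 ⇒ π_2/π_1 = (13/16)/(11/20) = 65/44. Together with π_1 + π_2 = 1:
  π_1 = (11/20)/(13/16 + 11/20) = (11/20)/(109/80) = 44/109,
  π_2 = (13/16)/(13/16 + 11/20) = (13/16)/(109/80) = 65/109.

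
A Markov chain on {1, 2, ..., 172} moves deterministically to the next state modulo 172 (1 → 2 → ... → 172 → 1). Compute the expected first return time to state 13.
E[T_13 | X_0 = 13] = 172

The chain cycles deterministically, so starting at state 13 it returns in exactly 172 steps. Equivalently, the stationary distribution is uniform π_j = 1/172 for every state j, so by Kac's formula E[T_13] = 1/π_13 = 172.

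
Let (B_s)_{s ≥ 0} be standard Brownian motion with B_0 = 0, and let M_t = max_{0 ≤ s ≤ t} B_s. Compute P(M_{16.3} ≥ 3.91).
P(M_{16.3} ≥ 3.91) = 2·P(B_{16.3} ≥ 3.91) = 2(1 − Φ(3.91/√16.3)) ≈ 0.3328

By the reflection principle for Brownian motion, P(M_t ≥ a) = 2 · P(B_t ≥ a) for a ≥ 0. Since B_t ~ N(0, t), P(B_t ≥ 3.91) = 1 − Φ(3.91/√t) = 1 − Φ(3.91/√16.3) = 1 − Φ(0.9685). So
  P(M_{16.3} ≥ 3.91) = 2(1 − Φ(0.9685)) ≈ 0.3328.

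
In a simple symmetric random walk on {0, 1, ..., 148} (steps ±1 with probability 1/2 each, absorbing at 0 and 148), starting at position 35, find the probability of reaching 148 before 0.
P(hit 148 before 0) = 35/148

Let u_k = P(hit 148 before 0 | start at k). Then u_0 = 0, u_148 = 1, and u_k = u_{k-1}/2 + u_{k+1}/2 for 1 ≤ k ≤ 147. This harmonic recurrence is solved by u_k = k/148, giving u_35 = 35/148.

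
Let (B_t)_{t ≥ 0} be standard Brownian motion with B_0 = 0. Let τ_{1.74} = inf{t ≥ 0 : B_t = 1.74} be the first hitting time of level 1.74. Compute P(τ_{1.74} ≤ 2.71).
P(τ_{1.74} ≤ 2.71) = 2(1 − Φ(1.74/√2.71)) = 2(1 − Φ(1.0570)) ≈ 0.2905

By the reflection principle for standard BM, P(τ_b ≤ t) = 2 · P(B_t ≥ b). Since B_t ~ N(0, t), P(B_t ≥ 1.74) = 1 − Φ(1.74/√t) = 1 − Φ(1.74/√2.71) = 1 − Φ(1.0570) ≈ 0.14526. Doubling: P(τ_{1.74} ≤ 2.71) ≈ 2 · 0.14526 = 0.29052 ≈ 0.2905.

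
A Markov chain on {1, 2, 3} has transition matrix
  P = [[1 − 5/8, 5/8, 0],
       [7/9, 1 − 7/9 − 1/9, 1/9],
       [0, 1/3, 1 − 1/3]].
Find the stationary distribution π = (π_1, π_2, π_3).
π = (14/29, 45/116, 15/116)

This is a birth-death chain on three states, which satisfies detailed balance: π_1 · P_{12} = π_2 · P_{21} and π_2 · P_{23} = π_3 · P_{32}.
From π_1 · 5/8 = π_2 · 7/9: π_2/π_1 = (5/8)/(7/9) = 45/56.
From π_2 · 1/9 = π_3 · 1/3: π_3/π_2 = (1/9)/(1/3) = 1/3.
Take π_1 proportional to 1; then unnormalized π = (1, 45/56, 15/56). Normalize by dividing by the sum 29/14:
  π = (14/29, 45/116, 15/116).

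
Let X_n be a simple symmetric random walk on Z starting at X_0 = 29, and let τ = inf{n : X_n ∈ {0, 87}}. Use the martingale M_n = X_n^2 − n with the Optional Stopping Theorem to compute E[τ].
E[τ] = 1682

M_n = X_n^2 − n is a martingale (since E[X_{n+1}^2 | F_n] = X_n^2 + 1). By OST (τ has finite mean in a bounded region), E[M_τ] = E[M_0] = X_0^2 − 0 = 29^2 = 841. Also E[M_τ] = E[X_τ^2] − E[τ]. The walk exits at 0 or 87, with P(hit 87 first) = 29/87, so E[X_τ^2] = 87^2 · 29/87 + 0 = 2523. Thus E[τ] = E[X_τ^2] − E[M_τ] = 2523 − 841 = 1682 = 29(87 − 29) = 1682.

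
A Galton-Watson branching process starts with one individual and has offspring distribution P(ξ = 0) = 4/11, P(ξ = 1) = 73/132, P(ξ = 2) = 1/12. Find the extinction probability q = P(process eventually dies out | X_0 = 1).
q = 1

Mean offspring μ = 0·4/11 + 1·73/132 + 2·1/12 = 95/132 ≤ 1. For μ ≤ 1 with offspring not concentrated at 1, the Galton-Watson process goes extinct almost surely, so q = 1.
(Algebraic check: The pgf is f(s) = 4/11 + 73/132·s + 1/12·s². The extinction probability q is the smallest fixed point of f in [0, 1]. Setting s = f(s):
  1/12·s² + (73/132 − 1)·s + 4/11 = 0
  1/12·s² − (4/11 + 1/12)·s + 4/11 = 0
which factors as (s − 1)·(1/12·s − 4/11) = 0, giving roots s = 1 and s = (4/11)/(1/12) = 48/11. Since 48/11 ≥ 1, the smallest root in [0, 1] is s = 1.)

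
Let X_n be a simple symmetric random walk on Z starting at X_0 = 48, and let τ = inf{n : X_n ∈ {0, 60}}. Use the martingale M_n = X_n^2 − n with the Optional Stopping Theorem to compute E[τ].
E[τ] = 576

M_n = X_n^2 − n is a martingale (since E[X_{n+1}^2 | F_n] = X_n^2 + 1). By OST (τ has finite mean in a bounded region), E[M_τ] = E[M_0] = X_0^2 − 0 = 48^2 = 2304. Also E[M_τ] = E[X_τ^2] − E[τ]. The walk exits at 0 or 60, with P(hit 60 first) = 48/60, so E[X_τ^2] = 60^2 · 48/60 + 0 = 2880. Thus E[τ] = E[X_τ^2] − E[M_τ] = 2880 − 2304 = 576 = 48(60 − 48) = 576.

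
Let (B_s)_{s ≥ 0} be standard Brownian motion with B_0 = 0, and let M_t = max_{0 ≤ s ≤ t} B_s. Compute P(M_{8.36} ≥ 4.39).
P(M_{8.36} ≥ 4.39) = 2·P(B_{8.36} ≥ 4.39) = 2(1 − Φ(4.39/√8.36)) ≈ 0.1289

By the reflection principle for Brownian motion, P(M_t ≥ a) = 2 · P(B_t ≥ a) for a ≥ 0. Since B_t ~ N(0, t), P(B_t ≥ 4.39) = 1 − Φ(4.39/√t) = 1 − Φ(4.39/√8.36) = 1 − Φ(1.5183). So
  P(M_{8.36} ≥ 4.39) = 2(1 − Φ(1.5183)) ≈ 0.1289.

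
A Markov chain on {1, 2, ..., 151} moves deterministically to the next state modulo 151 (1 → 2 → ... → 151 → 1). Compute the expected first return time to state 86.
E[T_86 | X_0 = 86] = 151

The chain cycles deterministically, so starting at state 86 it returns in exactly 151 steps. Equivalently, the stationary distribution is uniform π_j = 1/151 for every state j, so by Kac's formula E[T_86] = 1/π_86 = 151.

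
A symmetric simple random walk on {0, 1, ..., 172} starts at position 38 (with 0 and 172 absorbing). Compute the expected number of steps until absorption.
E[τ | X_0 = 38] = 5092

Let v_k = E[τ | X_0 = k]. Boundary: v_0 = v_172 = 0. Recurrence: v_k = 1 + (v_{k-1} + v_{k+1})/2 for 1 ≤ k ≤ 171. The particular solution to v_k − (v_{k-1} + v_{k+1})/2 = 1 is v_k = −k^2. Adding homogeneous solution A + B k and matching boundaries gives v_k = k (172 − k). Substituting k = 38: v_38 = 38 · 134 = 5092.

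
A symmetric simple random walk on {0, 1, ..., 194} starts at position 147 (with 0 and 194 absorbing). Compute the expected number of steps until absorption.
E[τ | X_0 = 147] = 6909

Let v_k = E[τ | X_0 = k]. Boundary: v_0 = v_194 = 0. Recurrence: v_k = 1 + (v_{k-1} + v_{k+1})/2 for 1 ≤ k ≤ 193. The particular solution to v_k − (v_{k-1} + v_{k+1})/2 = 1 is v_k = −k^2. Adding homogeneous solution A + B k and matching boundaries gives v_k = k (194 − k). Substituting k = 147: v_147 = 147 · 47 = 6909.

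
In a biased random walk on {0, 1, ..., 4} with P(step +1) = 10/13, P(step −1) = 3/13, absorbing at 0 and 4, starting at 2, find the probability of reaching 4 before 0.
P(hit 4 before 0) = (1 − (3/10)^2) / (1 − (3/10)^4) = 100/109

Let u_k denote P(reach 4 before 0 | start at k). Boundary: u_0 = 0, u_4 = 1. Recurrence: u_k = 10/13·u_{k+1} + 3/13·u_{k-1} for 1 ≤ k ≤ 3. Try u_k = A + B·r^k with r = q/p = (3/13)/(10/13) = 3/10. Substitution satisfies the recurrence; boundary conditions give:
  u_k = (1 − r^k) / (1 − r^N) = (1 − (3/10)^2) / (1 − (3/10)^4) = 100/109.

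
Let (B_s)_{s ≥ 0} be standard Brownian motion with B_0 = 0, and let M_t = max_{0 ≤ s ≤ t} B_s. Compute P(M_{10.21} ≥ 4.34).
P(M_{10.21} ≥ 4.34) = 2·P(B_{10.21} ≥ 4.34) = 2(1 − Φ(4.34/√10.21)) ≈ 0.1744

By the reflection principle for Brownian motion, P(M_t ≥ a) = 2 · P(B_t ≥ a) for a ≥ 0. Since B_t ~ N(0, t), P(B_t ≥ 4.34) = 1 − Φ(4.34/√t) = 1 − Φ(4.34/√10.21) = 1 − Φ(1.3582). So
  P(M_{10.21} ≥ 4.34) = 2(1 − Φ(1.3582)) ≈ 0.1744.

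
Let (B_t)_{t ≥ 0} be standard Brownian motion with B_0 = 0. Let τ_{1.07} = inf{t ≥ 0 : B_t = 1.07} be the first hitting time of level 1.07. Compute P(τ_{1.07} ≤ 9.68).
P(τ_{1.07} ≤ 9.68) = 2(1 − Φ(1.07/√9.68)) = 2(1 − Φ(0.3439)) ≈ 0.7309

By the reflection principle for standard BM, P(τ_b ≤ t) = 2 · P(B_t ≥ b). Since B_t ~ N(0, t), P(B_t ≥ 1.07) = 1 − Φ(1.07/√t) = 1 − Φ(1.07/√9.68) = 1 − Φ(0.3439) ≈ 0.36546. Doubling: P(τ_{1.07} ≤ 9.68) ≈ 2 · 0.36546 = 0.73092 ≈ 0.7309.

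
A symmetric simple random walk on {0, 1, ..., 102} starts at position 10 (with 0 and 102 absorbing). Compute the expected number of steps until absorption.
E[τ | X_0 = 10] = 920

Let v_k = E[τ | X_0 = k]. Boundary: v_0 = v_102 = 0. Recurrence: v_k = 1 + (v_{k-1} + v_{k+1})/2 for 1 ≤ k ≤ 101. The particular solution to v_k − (v_{k-1} + v_{k+1})/2 = 1 is v_k = −k^2. Adding homogeneous solution A + B k and matching boundaries gives v_k = k (102 − k). Substituting k = 10: v_10 = 10 · 92 = 920.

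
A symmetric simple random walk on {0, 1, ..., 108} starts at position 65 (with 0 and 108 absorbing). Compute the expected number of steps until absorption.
E[τ | X_0 = 65] = 2795

Let v_k = E[τ | X_0 = k]. Boundary: v_0 = v_108 = 0. Recurrence: v_k = 1 + (v_{k-1} + v_{k+1})/2 for 1 ≤ k ≤ 107. The particular solution to v_k − (v_{k-1} + v_{k+1})/2 = 1 is v_k = −k^2. Adding homogeneous solution A + B k and matching boundaries gives v_k = k (108 − k). Substituting k = 65: v_65 = 65 · 43 = 2795.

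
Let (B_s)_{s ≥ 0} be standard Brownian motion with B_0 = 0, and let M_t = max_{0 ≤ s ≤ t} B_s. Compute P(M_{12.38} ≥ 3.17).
P(M_{12.38} ≥ 3.17) = 2·P(B_{12.38} ≥ 3.17) = 2(1 − Φ(3.17/√12.38)) ≈ 0.3676

By the reflection principle for Brownian motion, P(M_t ≥ a) = 2 · P(B_t ≥ a) for a ≥ 0. Since B_t ~ N(0, t), P(B_t ≥ 3.17) = 1 − Φ(3.17/√t) = 1 − Φ(3.17/√12.38) = 1 − Φ(0.9009). So
  P(M_{12.38} ≥ 3.17) = 2(1 − Φ(0.9009)) ≈ 0.3676.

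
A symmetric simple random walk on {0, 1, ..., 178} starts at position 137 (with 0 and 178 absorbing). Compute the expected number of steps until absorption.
E[τ | X_0 = 137] = 5617

Let v_k = E[τ | X_0 = k]. Boundary: v_0 = v_178 = 0. Recurrence: v_k = 1 + (v_{k-1} + v_{k+1})/2 for 1 ≤ k ≤ 177. The particular solution to v_k − (v_{k-1} + v_{k+1})/2 = 1 is v_k = −k^2. Adding homogeneous solution A + B k and matching boundaries gives v_k = k (178 − k). Substituting k = 137: v_137 = 137 · 41 = 5617.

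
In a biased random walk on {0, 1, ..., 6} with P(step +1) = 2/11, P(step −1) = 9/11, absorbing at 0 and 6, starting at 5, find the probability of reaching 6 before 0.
P(hit 6 before 0) = (1 − (9/2)^5) / (1 − (9/2)^6) = 16862/75911

Let u_k denote P(reach 6 before 0 | start at k). Boundary: u_0 = 0, u_6 = 1. Recurrence: u_k = 2/11·u_{k+1} + 9/11·u_{k-1} for 1 ≤ k ≤ 5. Try u_k = A + B·r^k with r = q/p = (9/11)/(2/11) = 9/2. Substitution satisfies the recurrence; boundary conditions give:
  u_k = (1 − r^k) / (1 − r^N) = (1 − (9/2)^5) / (1 − (9/2)^6) = 16862/75911.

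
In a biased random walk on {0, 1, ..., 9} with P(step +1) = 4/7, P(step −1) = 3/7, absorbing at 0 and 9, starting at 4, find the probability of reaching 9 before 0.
P(hit 9 before 0) = (1 − (3/4)^4) / (1 − (3/4)^9) = 179200/242461

Let u_k denote P(reach 9 before 0 | start at k). Boundary: u_0 = 0, u_9 = 1. Recurrence: u_k = 4/7·u_{k+1} + 3/7·u_{k-1} for 1 ≤ k ≤ 8. Try u_k = A + B·r^k with r = q/p = (3/7)/(4/7) = 3/4. Substitution satisfies the recurrence; boundary conditions give:
  u_k = (1 − r^k) / (1 − r^N) = (1 − (3/4)^4) / (1 − (3/4)^9) = 179200/242461.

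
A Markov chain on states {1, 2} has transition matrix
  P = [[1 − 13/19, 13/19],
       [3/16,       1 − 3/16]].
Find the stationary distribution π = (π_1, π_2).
π_1 = 57/265, π_2 = 208/265

Solve πP = π with π_1 + π_2 = 1. From πP = π: π_1 · (1 − 13/19) + π_2 · 3/16 = π_1 ⇒ π_2 · 3/16 = π_1 · 13/19 ⇒ π_2/π_1 = (13/19)/(3/16) = 208/57. Together with π_1 + π_2 = 1:
  π_1 = (3/16)/(13/19 + 3/16) = (3/16)/(265/304) = 57/265,
  π_2 = (13/19)/(13/19 + 3/16) = (13/19)/(265/304) = 208/265.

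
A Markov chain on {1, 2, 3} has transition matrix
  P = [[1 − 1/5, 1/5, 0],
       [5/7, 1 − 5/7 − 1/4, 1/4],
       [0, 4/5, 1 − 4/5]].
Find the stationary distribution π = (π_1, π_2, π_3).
π = (400/547, 112/547, 35/547)

This is a birth-death chain on three states, which satisfies detailed balance: π_1 · P_{12} = π_2 · P_{21} and π_2 · P_{23} = π_3 · P_{32}.
From π_1 · 1/5 = π_2 · 5/7: π_2/π_1 = (1/5)/(5/7) = 7/25.
From π_2 · 1/4 = π_3 · 4/5: π_3/π_2 = (1/4)/(4/5) = 5/16.
Take π_1 proportional to 1; then unnormalized π = (1, 7/25, 7/80). Normalize by dividing by the sum 547/400:
  π = (400/547, 112/547, 35/547).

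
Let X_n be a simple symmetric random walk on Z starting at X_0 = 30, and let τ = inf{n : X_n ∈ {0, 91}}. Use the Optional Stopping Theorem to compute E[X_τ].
E[X_τ] = 30

X_n is a martingale and τ is a bounded-mean stopping time (indeed τ is finite a.s. with bounded expectation since the walk is in a bounded region). By the OST, E[X_τ] = E[X_0] = 30. Equivalently: E[X_τ] = 91 · P(hit 91 first) + 0 · P(hit 0 first) = 91 · (30/91) = 30.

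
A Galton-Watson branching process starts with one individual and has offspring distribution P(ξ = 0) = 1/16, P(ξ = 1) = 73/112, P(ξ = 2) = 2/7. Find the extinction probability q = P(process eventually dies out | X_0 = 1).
q = 7/32

The pgf is f(s) = 1/16 + 73/112·s + 2/7·s². The extinction probability q is the smallest fixed point of f in [0, 1]. Setting s = f(s):
  2/7·s² + (73/112 − 1)·s + 1/16 = 0
  2/7·s² − (1/16 + 2/7)·s + 1/16 = 0
which factors as (s − 1)·(2/7·s − 1/16) = 0, giving roots s = 1 and s = (1/16)/(2/7) = 7/32.
Mean offspring μ = 73/112 + 2·2/7 = 137/112 > 1 (supercritical), so q < 1. The extinction probability is the smaller root: q = (1/16)/(2/7) = 7/32.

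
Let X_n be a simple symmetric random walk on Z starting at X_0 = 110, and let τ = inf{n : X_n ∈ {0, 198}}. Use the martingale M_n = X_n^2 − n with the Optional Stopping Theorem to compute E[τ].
E[τ] = 9680

M_n = X_n^2 − n is a martingale (since E[X_{n+1}^2 | F_n] = X_n^2 + 1). By OST (τ has finite mean in a bounded region), E[M_τ] = E[M_0] = X_0^2 − 0 = 110^2 = 12100. Also E[M_τ] = E[X_τ^2] − E[τ]. The walk exits at 0 or 198, with P(hit 198 first) = 110/198, so E[X_τ^2] = 198^2 · 110/198 + 0 = 21780. Thus E[τ] = E[X_τ^2] − E[M_τ] = 21780 − 12100 = 9680 = 110(198 − 110) = 9680.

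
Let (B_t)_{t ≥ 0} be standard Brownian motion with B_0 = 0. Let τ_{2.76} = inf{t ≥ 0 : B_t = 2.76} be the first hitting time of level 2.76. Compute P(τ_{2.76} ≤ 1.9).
P(τ_{2.76} ≤ 1.9) = 2(1 − Φ(2.76/√1.9)) = 2(1 − Φ(2.0023)) ≈ 0.0453

By the reflection principle for standard BM, P(τ_b ≤ t) = 2 · P(B_t ≥ b). Since B_t ~ N(0, t), P(B_t ≥ 2.76) = 1 − Φ(2.76/√t) = 1 − Φ(2.76/√1.9) = 1 − Φ(2.0023) ≈ 0.02263. Doubling: P(τ_{2.76} ≤ 1.9) ≈ 2 · 0.02263 = 0.04526 ≈ 0.0453.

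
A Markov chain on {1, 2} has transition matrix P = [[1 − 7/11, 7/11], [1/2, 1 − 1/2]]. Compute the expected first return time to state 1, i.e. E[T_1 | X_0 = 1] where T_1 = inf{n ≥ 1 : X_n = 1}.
E[T_1 | X_0 = 1] = 1/π_1 = 25/11

For an irreducible recurrent Markov chain with stationary distribution π, E[T_i | X_0 = i] = 1/π_i (Kac's formula). Here π_1 = (1/2)/(7/11 + 1/2) = (1/2)/(25/22) = 11/25, so E[T_1 | X_0 = 1] = 1/π_1 = (7/11 + 1/2)/(1/2) = (25/22)/(1/2) = 25/11.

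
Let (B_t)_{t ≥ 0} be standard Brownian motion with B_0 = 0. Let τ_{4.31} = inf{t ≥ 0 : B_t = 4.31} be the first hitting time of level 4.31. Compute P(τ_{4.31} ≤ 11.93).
P(τ_{4.31} ≤ 11.93) = 2(1 − Φ(4.31/√11.93)) = 2(1 − Φ(1.2478)) ≈ 0.2121

By the reflection principle for standard BM, P(τ_b ≤ t) = 2 · P(B_t ≥ b). Since B_t ~ N(0, t), P(B_t ≥ 4.31) = 1 − Φ(4.31/√t) = 1 − Φ(4.31/√11.93) = 1 − Φ(1.2478) ≈ 0.10605. Doubling: P(τ_{4.31} ≤ 11.93) ≈ 2 · 0.10605 = 0.21210 ≈ 0.2121.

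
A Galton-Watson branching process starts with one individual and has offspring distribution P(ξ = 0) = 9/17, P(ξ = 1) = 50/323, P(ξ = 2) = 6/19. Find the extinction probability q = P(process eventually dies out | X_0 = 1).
q = 1

Mean offspring μ = 0·9/17 + 1·50/323 + 2·6/19 = 254/323 ≤ 1. For μ ≤ 1 with offspring not concentrated at 1, the Galton-Watson process goes extinct almost surely, so q = 1.
(Algebraic check: The pgf is f(s) = 9/17 + 50/323·s + 6/19·s². The extinction probability q is the smallest fixed point of f in [0, 1]. Setting s = f(s):
  6/19·s² + (50/323 − 1)·s + 9/17 = 0
  6/19·s² − (9/17 + 6/19)·s + 9/17 = 0
which factors as (s − 1)·(6/19·s − 9/17) = 0, giving roots s = 1 and s = (9/17)/(6/19) = 57/34. Since 57/34 ≥ 1, the smallest root in [0, 1] is s = 1.)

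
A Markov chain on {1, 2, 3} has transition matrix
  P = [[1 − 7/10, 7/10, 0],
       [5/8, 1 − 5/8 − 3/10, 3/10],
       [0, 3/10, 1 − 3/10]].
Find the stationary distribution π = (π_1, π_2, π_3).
π = (25/81, 28/81, 28/81)

This is a birth-death chain on three states, which satisfies detailed balance: π_1 · P_{12} = π_2 · P_{21} and π_2 · P_{23} = π_3 · P_{32}.
From π_1 · 7/10 = π_2 · 5/8: π_2/π_1 = (7/10)/(5/8) = 28/25.
From π_2 · 3/10 = π_3 · 3/10: π_3/π_2 = (3/10)/(3/10) = 1.
Take π_1 proportional to 1; then unnormalized π = (1, 28/25, 28/25). Normalize by dividing by the sum 81/25:
  π = (25/81, 28/81, 28/81).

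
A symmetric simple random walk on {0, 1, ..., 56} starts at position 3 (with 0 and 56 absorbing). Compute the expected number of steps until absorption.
E[τ | X_0 = 3] = 159

Let v_k = E[τ | X_0 = k]. Boundary: v_0 = v_56 = 0. Recurrence: v_k = 1 + (v_{k-1} + v_{k+1})/2 for 1 ≤ k ≤ 55. The particular solution to v_k − (v_{k-1} + v_{k+1})/2 = 1 is v_k = −k^2. Adding homogeneous solution A + B k and matching boundaries gives v_k = k (56 − k). Substituting k = 3: v_3 = 3 · 53 = 159.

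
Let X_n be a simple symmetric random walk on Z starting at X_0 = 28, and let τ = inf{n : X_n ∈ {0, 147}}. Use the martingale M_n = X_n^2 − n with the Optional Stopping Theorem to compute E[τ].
E[τ] = 3332

M_n = X_n^2 − n is a martingale (since E[X_{n+1}^2 | F_n] = X_n^2 + 1). By OST (τ has finite mean in a bounded region), E[M_τ] = E[M_0] = X_0^2 − 0 = 28^2 = 784. Also E[M_τ] = E[X_τ^2] − E[τ]. The walk exits at 0 or 147, with P(hit 147 first) = 28/147, so E[X_τ^2] = 147^2 · 28/147 + 0 = 4116. Thus E[τ] = E[X_τ^2] − E[M_τ] = 4116 − 784 = 3332 = 28(147 − 28) = 3332.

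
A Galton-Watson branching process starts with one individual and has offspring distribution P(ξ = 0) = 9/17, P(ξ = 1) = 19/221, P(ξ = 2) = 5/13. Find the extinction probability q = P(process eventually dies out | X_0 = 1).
q = 1

Mean offspring μ = 0·9/17 + 1·19/221 + 2·5/13 = 189/221 ≤ 1. For μ ≤ 1 with offspring not concentrated at 1, the Galton-Watson process goes extinct almost surely, so q = 1.
(Algebraic check: The pgf is f(s) = 9/17 + 19/221·s + 5/13·s². The extinction probability q is the smallest fixed point of f in [0, 1]. Setting s = f(s):
  5/13·s² + (19/221 − 1)·s + 9/17 = 0
  5/13·s² − (9/17 + 5/13)·s + 9/17 = 0
which factors as (s − 1)·(5/13·s − 9/17) = 0, giving roots s = 1 and s = (9/17)/(5/13) = 117/85. Since 117/85 ≥ 1, the smallest root in [0, 1] is s = 1.)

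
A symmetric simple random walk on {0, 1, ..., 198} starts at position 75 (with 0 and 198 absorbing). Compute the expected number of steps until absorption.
E[τ | X_0 = 75] = 9225

Let v_k = E[τ | X_0 = k]. Boundary: v_0 = v_198 = 0. Recurrence: v_k = 1 + (v_{k-1} + v_{k+1})/2 for 1 ≤ k ≤ 197. The particular solution to v_k − (v_{k-1} + v_{k+1})/2 = 1 is v_k = −k^2. Adding homogeneous solution A + B k and matching boundaries gives v_k = k (198 − k). Substituting k = 75: v_75 = 75 · 123 = 9225.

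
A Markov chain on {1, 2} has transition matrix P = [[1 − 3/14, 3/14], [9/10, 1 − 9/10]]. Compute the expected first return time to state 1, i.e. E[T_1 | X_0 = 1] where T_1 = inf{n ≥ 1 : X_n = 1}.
E[T_1 | X_0 = 1] = 1/π_1 = 26/21

For an irreducible recurrent Markov chain with stationary distribution π, E[T_i | X_0 = i] = 1/π_i (Kac's formula). Here π_1 = (9/10)/(3/14 + 9/10) = (9/10)/(39/35) = 21/26, so E[T_1 | X_0 = 1] = 1/π_1 = (3/14 + 9/10)/(9/10) = (39/35)/(9/10) = 26/21.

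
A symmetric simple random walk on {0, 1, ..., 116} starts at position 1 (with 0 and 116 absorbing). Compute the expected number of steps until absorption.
E[τ | X_0 = 1] = 115

Let v_k = E[τ | X_0 = k]. Boundary: v_0 = v_116 = 0. Recurrence: v_k = 1 + (v_{k-1} + v_{k+1})/2 for 1 ≤ k ≤ 115. The particular solution to v_k − (v_{k-1} + v_{k+1})/2 = 1 is v_k = −k^2. Adding homogeneous solution A + B k and matching boundaries gives v_k = k (116 − k). Substituting k = 1: v_1 = 1 · 115 = 115.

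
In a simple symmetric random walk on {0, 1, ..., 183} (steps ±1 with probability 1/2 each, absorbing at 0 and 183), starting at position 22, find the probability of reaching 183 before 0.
P(hit 183 before 0) = 22/183

Let u_k = P(hit 183 before 0 | start at k). Then u_0 = 0, u_183 = 1, and u_k = u_{k-1}/2 + u_{k+1}/2 for 1 ≤ k ≤ 182. This harmonic recurrence is solved by u_k = k/183, giving u_22 = 22/183.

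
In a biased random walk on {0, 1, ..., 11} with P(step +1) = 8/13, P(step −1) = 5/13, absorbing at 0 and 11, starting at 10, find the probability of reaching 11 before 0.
P(hit 11 before 0) = (1 − (5/8)^10) / (1 − (5/8)^11) = 2837269864/2847035489

Let u_k denote P(reach 11 before 0 | start at k). Boundary: u_0 = 0, u_11 = 1. Recurrence: u_k = 8/13·u_{k+1} + 5/13·u_{k-1} for 1 ≤ k ≤ 10. Try u_k = A + B·r^k with r = q/p = (5/13)/(8/13) = 5/8. Substitution satisfies the recurrence; boundary conditions give:
  u_k = (1 − r^k) / (1 − r^N) = (1 − (5/8)^10) / (1 − (5/8)^11) = 2837269864/2847035489.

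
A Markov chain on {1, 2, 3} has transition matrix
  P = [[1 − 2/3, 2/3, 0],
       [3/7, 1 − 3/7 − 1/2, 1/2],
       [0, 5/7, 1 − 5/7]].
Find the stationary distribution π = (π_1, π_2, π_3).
π = (45/164, 35/82, 49/164)

This is a birth-death chain on three states, which satisfies detailed balance: π_1 · P_{12} = π_2 · P_{21} and π_2 · P_{23} = π_3 · P_{32}.
From π_1 · 2/3 = π_2 · 3/7: π_2/π_1 = (2/3)/(3/7) = 14/9.
From π_2 · 1/2 = π_3 · 5/7: π_3/π_2 = (1/2)/(5/7) = 7/10.
Take π_1 proportional to 1; then unnormalized π = (1, 14/9, 49/45). Normalize by dividing by the sum 164/45:
  π = (45/164, 35/82, 49/164).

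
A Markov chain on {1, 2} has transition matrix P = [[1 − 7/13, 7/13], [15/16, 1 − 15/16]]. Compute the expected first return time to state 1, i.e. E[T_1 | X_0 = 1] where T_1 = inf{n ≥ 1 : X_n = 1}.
E[T_1 | X_0 = 1] = 1/π_1 = 307/195

For an irreducible recurrent Markov chain with stationary distribution π, E[T_i | X_0 = i] = 1/π_i (Kac's formula). Here π_1 = (15/16)/(7/13 + 15/16) = (15/16)/(307/208) = 195/307, so E[T_1 | X_0 = 1] = 1/π_1 = (7/13 + 15/16)/(15/16) = (307/208)/(15/16) = 307/195.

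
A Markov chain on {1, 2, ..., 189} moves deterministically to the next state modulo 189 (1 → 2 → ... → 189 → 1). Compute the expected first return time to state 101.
E[T_101 | X_0 = 101] = 189

The chain cycles deterministically, so starting at state 101 it returns in exactly 189 steps. Equivalently, the stationary distribution is uniform π_j = 1/189 for every state j, so by Kac's formula E[T_101] = 1/π_101 = 189.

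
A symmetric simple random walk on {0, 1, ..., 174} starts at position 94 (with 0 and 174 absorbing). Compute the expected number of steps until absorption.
E[τ | X_0 = 94] = 7520

Let v_k = E[τ | X_0 = k]. Boundary: v_0 = v_174 = 0. Recurrence: v_k = 1 + (v_{k-1} + v_{k+1})/2 for 1 ≤ k ≤ 173. The particular solution to v_k − (v_{k-1} + v_{k+1})/2 = 1 is v_k = −k^2. Adding homogeneous solution A + B k and matching boundaries gives v_k = k (174 − k). Substituting k = 94: v_94 = 94 · 80 = 7520.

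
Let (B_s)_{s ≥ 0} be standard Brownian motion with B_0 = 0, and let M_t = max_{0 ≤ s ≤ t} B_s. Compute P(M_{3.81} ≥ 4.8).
P(M_{3.81} ≥ 4.8) = 2·P(B_{3.81} ≥ 4.8) = 2(1 − Φ(4.8/√3.81)) ≈ 0.0139

By the reflection principle for Brownian motion, P(M_t ≥ a) = 2 · P(B_t ≥ a) for a ≥ 0. Since B_t ~ N(0, t), P(B_t ≥ 4.8) = 1 − Φ(4.8/√t) = 1 − Φ(4.8/√3.81) = 1 − Φ(2.4591). So
  P(M_{3.81} ≥ 4.8) = 2(1 − Φ(2.4591)) ≈ 0.0139.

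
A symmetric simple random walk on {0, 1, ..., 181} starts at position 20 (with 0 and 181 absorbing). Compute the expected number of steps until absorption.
E[τ | X_0 = 20] = 3220

Let v_k = E[τ | X_0 = k]. Boundary: v_0 = v_181 = 0. Recurrence: v_k = 1 + (v_{k-1} + v_{k+1})/2 for 1 ≤ k ≤ 180. The particular solution to v_k − (v_{k-1} + v_{k+1})/2 = 1 is v_k = −k^2. Adding homogeneous solution A + B k and matching boundaries gives v_k = k (181 − k). Substituting k = 20: v_20 = 20 · 161 = 3220.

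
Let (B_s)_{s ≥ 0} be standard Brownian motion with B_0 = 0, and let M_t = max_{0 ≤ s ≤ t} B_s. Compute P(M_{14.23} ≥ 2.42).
P(M_{14.23} ≥ 2.42) = 2·P(B_{14.23} ≥ 2.42) = 2(1 − Φ(2.42/√14.23)) ≈ 0.5212

By the reflection principle for Brownian motion, P(M_t ≥ a) = 2 · P(B_t ≥ a) for a ≥ 0. Since B_t ~ N(0, t), P(B_t ≥ 2.42) = 1 − Φ(2.42/√t) = 1 − Φ(2.42/√14.23) = 1 − Φ(0.6415). So
  P(M_{14.23} ≥ 2.42) = 2(1 − Φ(0.6415)) ≈ 0.5212.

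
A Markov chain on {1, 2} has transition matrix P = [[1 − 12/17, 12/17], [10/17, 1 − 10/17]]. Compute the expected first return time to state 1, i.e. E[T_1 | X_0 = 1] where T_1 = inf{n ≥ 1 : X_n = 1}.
E[T_1 | X_0 = 1] = 1/π_1 = 11/5

For an irreducible recurrent Markov chain with stationary distribution π, E[T_i | X_0 = i] = 1/π_i (Kac's formula). Here π_1 = (10/17)/(12/17 + 10/17) = (10/17)/(22/17) = 5/11, so E[T_1 | X_0 = 1] = 1/π_1 = (12/17 + 10/17)/(10/17) = (22/17)/(10/17) = 11/5.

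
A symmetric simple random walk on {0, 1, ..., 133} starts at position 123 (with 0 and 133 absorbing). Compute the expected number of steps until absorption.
E[τ | X_0 = 123] = 1230

Let v_k = E[τ | X_0 = k]. Boundary: v_0 = v_133 = 0. Recurrence: v_k = 1 + (v_{k-1} + v_{k+1})/2 for 1 ≤ k ≤ 132. The particular solution to v_k − (v_{k-1} + v_{k+1})/2 = 1 is v_k = −k^2. Adding homogeneous solution A + B k and matching boundaries gives v_k = k (133 − k). Substituting k = 123: v_123 = 123 · 10 = 1230.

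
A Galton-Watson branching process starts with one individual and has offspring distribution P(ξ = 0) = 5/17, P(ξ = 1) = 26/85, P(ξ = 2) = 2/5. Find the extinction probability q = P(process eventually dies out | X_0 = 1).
q = 25/34

The pgf is f(s) = 5/17 + 26/85·s + 2/5·s². The extinction probability q is the smallest fixed point of f in [0, 1]. Setting s = f(s):
  2/5·s² + (26/85 − 1)·s + 5/17 = 0
  2/5·s² − (5/17 + 2/5)·s + 5/17 = 0
which factors as (s − 1)·(2/5·s − 5/17) = 0, giving roots s = 1 and s = (5/17)/(2/5) = 25/34.
Mean offspring μ = 26/85 + 2·2/5 = 94/85 > 1 (supercritical), so q < 1. The extinction probability is the smaller root: q = (5/17)/(2/5) = 25/34.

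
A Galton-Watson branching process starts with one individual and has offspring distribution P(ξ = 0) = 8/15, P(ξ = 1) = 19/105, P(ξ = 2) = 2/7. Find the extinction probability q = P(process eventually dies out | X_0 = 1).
q = 1

Mean offspring μ = 0·8/15 + 1·19/105 + 2·2/7 = 79/105 ≤ 1. For μ ≤ 1 with offspring not concentrated at 1, the Galton-Watson process goes extinct almost surely, so q = 1.
(Algebraic check: The pgf is f(s) = 8/15 + 19/105·s + 2/7·s². The extinction probability q is the smallest fixed point of f in [0, 1]. Setting s = f(s):
  2/7·s² + (19/105 − 1)·s + 8/15 = 0
  2/7·s² − (8/15 + 2/7)·s + 8/15 = 0
which factors as (s − 1)·(2/7·s − 8/15) = 0, giving roots s = 1 and s = (8/15)/(2/7) = 28/15. Since 28/15 ≥ 1, the smallest root in [0, 1] is s = 1.)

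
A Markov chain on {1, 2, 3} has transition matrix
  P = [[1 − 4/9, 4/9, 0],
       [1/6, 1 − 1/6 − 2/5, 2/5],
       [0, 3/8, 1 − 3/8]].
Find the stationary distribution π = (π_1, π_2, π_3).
π = (45/293, 120/293, 128/293)

This is a birth-death chain on three states, which satisfies detailed balance: π_1 · P_{12} = π_2 · P_{21} and π_2 · P_{23} = π_3 · P_{32}.
From π_1 · 4/9 = π_2 · 1/6: π_2/π_1 = (4/9)/(1/6) = 8/3.
From π_2 · 2/5 = π_3 · 3/8: π_3/π_2 = (2/5)/(3/8) = 16/15.
Take π_1 proportional to 1; then unnormalized π = (1, 8/3, 128/45). Normalize by dividing by the sum 293/45:
  π = (45/293, 120/293, 128/293).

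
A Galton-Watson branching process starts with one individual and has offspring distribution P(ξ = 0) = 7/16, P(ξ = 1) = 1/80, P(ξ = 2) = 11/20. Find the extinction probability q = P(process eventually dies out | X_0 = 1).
q = 35/44

The pgf is f(s) = 7/16 + 1/80·s + 11/20·s². The extinction probability q is the smallest fixed point of f in [0, 1]. Setting s = f(s):
  11/20·s² + (1/80 − 1)·s + 7/16 = 0
  11/20·s² − (7/16 + 11/20)·s + 7/16 = 0
which factors as (s − 1)·(11/20·s − 7/16) = 0, giving roots s = 1 and s = (7/16)/(11/20) = 35/44.
Mean offspring μ = 1/80 + 2·11/20 = 89/80 > 1 (supercritical), so q < 1. The extinction probability is the smaller root: q = (7/16)/(11/20) = 35/44.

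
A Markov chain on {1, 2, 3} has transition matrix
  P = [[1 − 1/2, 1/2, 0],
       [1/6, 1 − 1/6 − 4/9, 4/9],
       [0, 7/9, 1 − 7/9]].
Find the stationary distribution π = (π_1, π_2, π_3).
π = (7/40, 21/40, 3/10)

This is a birth-death chain on three states, which satisfies detailed balance: π_1 · P_{12} = π_2 · P_{21} and π_2 · P_{23} = π_3 · P_{32}.
From π_1 · 1/2 = π_2 · 1/6: π_2/π_1 = (1/2)/(1/6) = 3.
From π_2 · 4/9 = π_3 · 7/9: π_3/π_2 = (4/9)/(7/9) = 4/7.
Take π_1 proportional to 1; then unnormalized π = (1, 3, 12/7). Normalize by dividing by the sum 40/7:
  π = (7/40, 21/40, 3/10).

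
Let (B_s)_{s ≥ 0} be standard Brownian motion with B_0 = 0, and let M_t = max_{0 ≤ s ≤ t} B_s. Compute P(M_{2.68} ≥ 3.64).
P(M_{2.68} ≥ 3.64) = 2·P(B_{2.68} ≥ 3.64) = 2(1 − Φ(3.64/√2.68)) ≈ 0.0262

By the reflection principle for Brownian motion, P(M_t ≥ a) = 2 · P(B_t ≥ a) for a ≥ 0. Since B_t ~ N(0, t), P(B_t ≥ 3.64) = 1 − Φ(3.64/√t) = 1 − Φ(3.64/√2.68) = 1 − Φ(2.2235). So
  P(M_{2.68} ≥ 3.64) = 2(1 − Φ(2.2235)) ≈ 0.0262.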